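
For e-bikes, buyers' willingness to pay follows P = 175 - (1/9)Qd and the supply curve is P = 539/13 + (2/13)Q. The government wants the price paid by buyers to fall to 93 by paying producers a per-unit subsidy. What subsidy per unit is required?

At a buyer price of 93, quantity demanded is 1575 − 9·93 = 738.
Sellers supply 738 only when they receive Ps = 539/13 + (2/13)·738 = 155.
s = Ps − Pb = 155 − 93 = 62.

Required subsidy s = 62 per unit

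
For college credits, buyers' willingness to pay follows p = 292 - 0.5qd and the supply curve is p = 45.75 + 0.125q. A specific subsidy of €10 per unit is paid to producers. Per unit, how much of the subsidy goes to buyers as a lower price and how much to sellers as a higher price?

Buyers gain €8 per unit; sellers gain €2 per unit

Pre-subsidy: 292 - 0.5q = 45.75 + 0.125q gives q* = 394 and p* = 95.
With the subsidy, sellers receive ps = pb + 10 for each unit, where pb is the price buyers pay.
On the curves, pb = 292 - 0.5q and ps = 45.75 + 0.125q; the wedge ps − pb = 10 gives 45.75 + 0.125q − (292 - 0.5q) = 10, so q' = 410.
Then pb = 292 − 0.5·410 = 87 and ps = 45.75 + 0.125·410 = 97.
Buyers' price falls by p* − pb = 95 − 87 = 8; sellers' price rises by ps − p* = 97 − 95 = 2.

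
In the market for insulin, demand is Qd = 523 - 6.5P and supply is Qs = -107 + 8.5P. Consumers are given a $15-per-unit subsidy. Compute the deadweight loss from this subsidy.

Deadweight loss = $414.375

Pre-subsidy: 523 - 6.5P = -107 + 8.5P gives P* = 42, Q* = 250.
With the rebate, buyers effectively pay Pb = Ps − 15, where Ps is the price sellers receive.
Demand in terms of Ps becomes Qd = 523 − 6.5(Ps − 15) = 620.5 - 6.5Ps. Setting this equal to supply: 620.5 - 6.5Ps = -107 + 8.5Ps, so Ps = 48.5.
Buyers pay Pb = 48.5 − 15 = 33.5; Q' = -107 + 8.5·48.5 = 305.25.
The subsidy expands output by 305.25 − 250 = 55.25 past the efficient level; on those units the gap between marginal cost and willingness to pay runs from 0 up to 15.
DWL = ½ × 15 × 55.25 = 414.375.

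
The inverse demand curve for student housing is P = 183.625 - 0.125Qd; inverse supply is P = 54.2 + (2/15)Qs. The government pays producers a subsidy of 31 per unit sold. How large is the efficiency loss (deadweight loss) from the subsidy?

Deadweight loss = 1860

Pre-subsidy: 183.625 - 0.125Q = 54.2 + (2/15)Q gives Q* = 501 and P* = 121.
With the subsidy, sellers receive Ps = Pb + 31 for each unit, where Pb is the price buyers pay.
On the curves, Pb = 183.625 - 0.125Q and Ps = 54.2 + (2/15)Q; the wedge Ps − Pb = 31 gives 54.2 + (2/15)Q − (183.625 - 0.125Q) = 31, so Q' = 621.
Then Pb = 183.625 − 0.125·621 = 106 and Ps = 54.2 + (2/15)·621 = 137.
The subsidy expands output by 621 − 501 = 120 past the efficient level; on those units the gap between marginal cost and willingness to pay runs from 0 up to 31.
DWL = ½ × 31 × 120 = 1860.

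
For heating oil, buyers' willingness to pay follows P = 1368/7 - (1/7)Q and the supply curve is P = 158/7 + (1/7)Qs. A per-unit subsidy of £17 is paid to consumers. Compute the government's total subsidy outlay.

Government cost = £11296.5

Pre-subsidy: 1368/7 - (1/7)Q = 158/7 + (1/7)Q gives Q* = 605 and P* = 109.
With the rebate, buyers effectively pay Pb = Ps − 17, where Ps is the price sellers receive.
On the curves, Pb = 1368/7 - (1/7)Q and Ps = 158/7 + (1/7)Q; the wedge Ps − Pb = 17 gives 158/7 + (1/7)Q − (1368/7 - (1/7)Q) = 17, so Q' = 664.5.
Then Pb = 1368/7 − (1/7)·664.5 = 100.5 and Ps = 158/7 + (1/7)·664.5 = 117.5.
Government outlay = subsidy × quantity = 17 × 664.5 = 11296.5.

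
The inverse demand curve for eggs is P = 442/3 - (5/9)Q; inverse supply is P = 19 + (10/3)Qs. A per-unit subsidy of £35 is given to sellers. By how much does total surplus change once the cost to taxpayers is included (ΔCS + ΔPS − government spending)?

Pre-subsidy: 442/3 - (5/9)Q = 19 + (10/3)Q gives Q* = 33 and P* = 129.
With the subsidy, sellers receive Ps = Pb + 35 for each unit, where Pb is the price buyers pay.
On the curves, Pb = 442/3 - (5/9)Q and Ps = 19 + (10/3)Q; the wedge Ps − Pb = 35 gives 19 + (10/3)Q − (442/3 - (5/9)Q) = 35, so Q' = 42.
Then Pb = 442/3 − (5/9)·42 = 124 and Ps = 19 + (10/3)·42 = 159.
ΔCS = ½(33 + 42)(129 − 124) = 187.5; ΔPS = ½(33 + 42)(159 − 129) = 1125.
Government spending = 35 × 42 = 1470.
Net change = 187.5 + 1125 − 1470 = -157.5. The loss equals the DWL triangle ½·35·9.

Net change in total surplus = -£157.5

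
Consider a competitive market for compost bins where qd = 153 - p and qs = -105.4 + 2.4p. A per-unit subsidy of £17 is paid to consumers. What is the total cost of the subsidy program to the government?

Government cost = £1513

Pre-subsidy: 153 - p = -105.4 + 2.4p gives p* = 76, q* = 77.
With the rebate, buyers effectively pay pb = ps − 17, where ps is the price sellers receive.
Demand in terms of ps becomes qd = 153 − 1(ps − 17) = 170 - ps. Setting this equal to supply: 170 - ps = -105.4 + 2.4ps, so ps = 81.
Buyers pay pb = 81 − 17 = 64; q' = -105.4 + 2.4·81 = 89.
Government outlay = subsidy × quantity = 17 × 89 = 1513.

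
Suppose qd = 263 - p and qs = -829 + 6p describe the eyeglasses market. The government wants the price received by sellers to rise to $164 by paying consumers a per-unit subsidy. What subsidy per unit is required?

At a seller price of 164, quantity supplied is -829 + 6·164 = 155.
Buyers absorb 155 only when they pay pb with 263 − 1·pb = 155, i.e. pb = 108.
s = ps − pb = 164 − 108 = 56.

Required subsidy s = $56 per unit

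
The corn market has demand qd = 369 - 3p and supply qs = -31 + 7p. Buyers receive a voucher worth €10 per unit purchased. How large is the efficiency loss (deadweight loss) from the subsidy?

Deadweight loss = €105

Pre-subsidy: 369 - 3p = -31 + 7p gives p* = 40, q* = 249.
With the rebate, buyers effectively pay pb = ps − 10, where ps is the price sellers receive.
Demand in terms of ps becomes qd = 369 − 3(ps − 10) = 399 - 3ps. Setting this equal to supply: 399 - 3ps = -31 + 7ps, so ps = 43.
Buyers pay pb = 43 − 10 = 33; q' = -31 + 7·43 = 270.
The subsidy expands output by 270 − 249 = 21 past the efficient level; on those units the gap between marginal cost and willingness to pay runs from 0 up to 10.
DWL = ½ × 10 × 21 = 105.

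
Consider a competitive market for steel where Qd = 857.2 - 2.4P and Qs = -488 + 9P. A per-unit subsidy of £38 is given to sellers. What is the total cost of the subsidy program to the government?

Pre-subsidy: 857.2 - 2.4P = -488 + 9P gives P* = 118, Q* = 574.
With the subsidy, sellers receive Ps = Pb + 38 for each unit, where Pb is the price buyers pay.
Supply in terms of Pb becomes Qs = -488 + 9(Pb + 38) = -146 + 9Pb. Setting this equal to demand: 857.2 - 2.4Pb = -146 + 9Pb, so Pb = 88.
Sellers receive Ps = 88 + 38 = 126; Q' = 857.2 − 2.4·88 = 646.
Government outlay = subsidy × quantity = 38 × 646 = 24548.

Government cost = £24548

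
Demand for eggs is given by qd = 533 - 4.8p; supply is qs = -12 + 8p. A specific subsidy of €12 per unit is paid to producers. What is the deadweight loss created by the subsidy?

Pre-subsidy: 533 - 4.8p = -12 + 8p gives p* = 42.578125, q* = 328.625.
With the subsidy, sellers receive ps = pb + 12 for each unit, where pb is the price buyers pay.
Supply in terms of pb becomes qs = -12 + 8(pb + 12) = 84 + 8pb. Setting this equal to demand: 533 - 4.8pb = 84 + 8pb, so pb = 35.078125.
Sellers receive ps = 35.078125 + 12 = 47.078125; q' = 533 − 4.8·35.078125 = 364.625.
The subsidy expands output by 364.625 − 328.625 = 36 past the efficient level; on those units the gap between marginal cost and willingness to pay runs from 0 up to 12.
DWL = ½ × 12 × 36 = 216.

Deadweight loss = €216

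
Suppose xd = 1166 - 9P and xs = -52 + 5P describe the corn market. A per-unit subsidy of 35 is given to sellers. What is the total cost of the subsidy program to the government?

Government cost = 17342.5

Pre-subsidy: 1166 - 9P = -52 + 5P gives P* = 87, x* = 383.
With the subsidy, sellers receive Ps = Pb + 35 for each unit, where Pb is the price buyers pay.
Supply in terms of Pb becomes xs = -52 + 5(Pb + 35) = 123 + 5Pb. Setting this equal to demand: 1166 - 9Pb = 123 + 5Pb, so Pb = 74.5.
Sellers receive Ps = 74.5 + 35 = 109.5; x' = 1166 − 9·74.5 = 495.5.
Government outlay = subsidy × quantity = 35 × 495.5 = 17342.5.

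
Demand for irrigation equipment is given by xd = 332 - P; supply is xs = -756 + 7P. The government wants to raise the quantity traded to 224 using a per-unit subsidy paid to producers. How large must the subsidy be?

At x = 224, invert demand for the buyer price: Pb = (332 − 224)/1 = 108; invert supply for the seller price: Ps = (224 − (-756))/7 = 140.
The subsidy must fill the gap: s = Ps − Pb = 140 − 108 = 32.

Required subsidy s = 32 per unit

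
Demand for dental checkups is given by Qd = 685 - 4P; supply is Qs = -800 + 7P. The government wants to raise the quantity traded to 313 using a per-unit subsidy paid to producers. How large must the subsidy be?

Required subsidy s = 66 per unit

At Q = 313, invert demand for the buyer price: Pb = (685 − 313)/4 = 93; invert supply for the seller price: Ps = (313 − (-800))/7 = 159.
The subsidy must fill the gap: s = Ps − Pb = 159 − 93 = 66.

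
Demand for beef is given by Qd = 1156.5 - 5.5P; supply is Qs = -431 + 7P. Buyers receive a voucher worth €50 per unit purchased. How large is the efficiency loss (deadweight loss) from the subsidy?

Pre-subsidy: 1156.5 - 5.5P = -431 + 7P gives P* = 127, Q* = 458.
With the rebate, buyers effectively pay Pb = Ps − 50, where Ps is the price sellers receive.
Demand in terms of Ps becomes Qd = 1156.5 − 5.5(Ps − 50) = 1431.5 - 5.5Ps. Setting this equal to supply: 1431.5 - 5.5Ps = -431 + 7Ps, so Ps = 149.
Buyers pay Pb = 149 − 50 = 99; Q' = -431 + 7·149 = 612.
The subsidy expands output by 612 − 458 = 154 past the efficient level; on those units the gap between marginal cost and willingness to pay runs from 0 up to 50.
DWL = ½ × 50 × 154 = 3850.

Deadweight loss = €3850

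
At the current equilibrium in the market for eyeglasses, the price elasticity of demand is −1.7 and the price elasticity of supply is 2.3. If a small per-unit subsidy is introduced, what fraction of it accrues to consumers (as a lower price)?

For a small subsidy around the equilibrium, the benefit split depends on the relative slopes, which at a point are proportional to the elasticities.
Buyer share = εs/(εs + |εd|) = 2.3/(2.3 + 1.7) = 0.575; seller share = |εd|/(εs + |εd|) = 0.425.

Consumer share = 0.575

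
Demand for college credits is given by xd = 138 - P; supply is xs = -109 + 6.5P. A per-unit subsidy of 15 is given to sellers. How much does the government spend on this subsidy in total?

Government cost = 1771

Pre-subsidy: 138 - P = -109 + 6.5P gives P* = 494/15, x* = 1576/15.
With the subsidy, sellers receive Ps = Pb + 15 for each unit, where Pb is the price buyers pay.
Supply in terms of Pb becomes xs = -109 + 6.5(Pb + 15) = -11.5 + 6.5Pb. Setting this equal to demand: 138 - Pb = -11.5 + 6.5Pb, so Pb = 299/15.
Sellers receive Ps = 299/15 + 15 = 524/15; x' = 138 − 1·(299/15) = 1771/15.
Government outlay = subsidy × quantity = 15 × 1771/15 = 1771.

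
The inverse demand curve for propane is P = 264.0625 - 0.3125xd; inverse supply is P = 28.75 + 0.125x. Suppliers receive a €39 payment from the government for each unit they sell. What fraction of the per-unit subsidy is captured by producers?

Producer share = 2/7

Pre-subsidy: 264.0625 - 0.3125x = 28.75 + 0.125x gives x* = 3765/7 and P* = 5375/56.
With the subsidy, sellers receive Ps = Pb + 39 for each unit, where Pb is the price buyers pay.
On the curves, Pb = 264.0625 - 0.3125x and Ps = 28.75 + 0.125x; the wedge Ps − Pb = 39 gives 28.75 + 0.125x − (264.0625 - 0.3125x) = 39, so x' = 627.
Then Pb = 264.0625 − 0.3125·627 = 68.125 and Ps = 28.75 + 0.125·627 = 107.125.
Buyers' price falls by P* − Pb = 5375/56 − 68.125 = 195/7; sellers' price rises by Ps − P* = 107.125 − 5375/56 = 78/7.
So producers capture (78/7)/39 = 2/7 of each unit of subsidy.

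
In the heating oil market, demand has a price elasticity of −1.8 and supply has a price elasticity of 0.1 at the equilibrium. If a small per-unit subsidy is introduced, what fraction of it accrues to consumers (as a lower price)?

For a small subsidy around the equilibrium, the benefit split depends on the relative slopes, which at a point are proportional to the elasticities.
Buyer share = εs/(εs + |εd|) = 0.1/(0.1 + 1.8) = 1/19; seller share = |εd|/(εs + |εd|) = 18/19.

Consumer share = 1/19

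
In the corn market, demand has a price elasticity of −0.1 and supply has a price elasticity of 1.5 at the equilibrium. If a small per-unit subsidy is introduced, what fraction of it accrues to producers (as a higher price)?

For a small subsidy around the equilibrium, the benefit split depends on the relative slopes, which at a point are proportional to the elasticities.
Buyer share = εs/(εs + |εd|) = 1.5/(1.5 + 0.1) = 0.9375; seller share = |εd|/(εs + |εd|) = 0.0625.
So producers capture 0.0625 of the subsidy.

Producer share = 0.0625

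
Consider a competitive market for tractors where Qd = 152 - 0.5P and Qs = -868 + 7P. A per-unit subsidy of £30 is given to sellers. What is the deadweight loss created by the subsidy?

Pre-subsidy: 152 - 0.5P = -868 + 7P gives P* = 136, Q* = 84.
With the subsidy, sellers receive Ps = Pb + 30 for each unit, where Pb is the price buyers pay.
Supply in terms of Pb becomes Qs = -868 + 7(Pb + 30) = -658 + 7Pb. Setting this equal to demand: 152 - 0.5Pb = -658 + 7Pb, so Pb = 108.
Sellers receive Ps = 108 + 30 = 138; Q' = 152 − 0.5·108 = 98.
The subsidy expands output by 98 − 84 = 14 past the efficient level; on those units the gap between marginal cost and willingness to pay runs from 0 up to 30.
DWL = ½ × 30 × 14 = 210.

Deadweight loss = £210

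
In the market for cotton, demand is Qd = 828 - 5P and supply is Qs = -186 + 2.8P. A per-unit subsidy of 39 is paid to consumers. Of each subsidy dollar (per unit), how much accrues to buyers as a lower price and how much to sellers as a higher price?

Buyers gain 14 per unit; sellers gain 25 per unit

Pre-subsidy: 828 - 5P = -186 + 2.8P gives P* = 130, Q* = 178.
With the rebate, buyers effectively pay Pb = Ps − 39, where Ps is the price sellers receive.
Demand in terms of Ps becomes Qd = 828 − 5(Ps − 39) = 1023 - 5Ps. Setting this equal to supply: 1023 - 5Ps = -186 + 2.8Ps, so Ps = 155.
Buyers pay Pb = 155 − 39 = 116; Q' = -186 + 2.8·155 = 248.
Buyers' price falls by P* − Pb = 130 − 116 = 14; sellers' price rises by Ps − P* = 155 − 130 = 25.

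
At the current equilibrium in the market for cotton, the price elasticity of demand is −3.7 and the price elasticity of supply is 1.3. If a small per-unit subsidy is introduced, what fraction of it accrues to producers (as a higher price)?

For a small subsidy around the equilibrium, the benefit split depends on the relative slopes, which at a point are proportional to the elasticities.
Buyer share = εs/(εs + |εd|) = 1.3/(1.3 + 3.7) = 0.26; seller share = |εd|/(εs + |εd|) = 0.74.
So producers capture 0.74 of the subsidy.

Producer share = 0.74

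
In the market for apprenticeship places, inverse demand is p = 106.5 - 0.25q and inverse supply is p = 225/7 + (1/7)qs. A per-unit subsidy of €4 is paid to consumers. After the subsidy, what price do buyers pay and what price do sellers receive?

Pre-subsidy: 106.5 - 0.25q = 225/7 + (1/7)q gives q* = 2082/11 and p* = 651/11.
With the rebate, buyers effectively pay pb = ps − 4, where ps is the price sellers receive.
On the curves, pb = 106.5 - 0.25q and ps = 225/7 + (1/7)q; the wedge ps − pb = 4 gives 225/7 + (1/7)q − (106.5 - 0.25q) = 4, so q' = 2194/11.
Then pb = 106.5 − 0.25·(2194/11) = 623/11 and ps = 225/7 + (1/7)·(2194/11) = 667/11.

Buyers pay 623/11; sellers receive 667/11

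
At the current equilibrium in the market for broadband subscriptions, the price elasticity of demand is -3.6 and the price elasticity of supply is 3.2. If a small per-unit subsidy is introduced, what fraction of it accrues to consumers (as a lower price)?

Consumer share = 8/17

For a small subsidy around the equilibrium, the benefit split depends on the relative slopes, which at a point are proportional to the elasticities.
Buyer share = εs/(εs + |εd|) = 3.2/(3.2 + 3.6) = 8/17; seller share = |εd|/(εs + |εd|) = 9/17.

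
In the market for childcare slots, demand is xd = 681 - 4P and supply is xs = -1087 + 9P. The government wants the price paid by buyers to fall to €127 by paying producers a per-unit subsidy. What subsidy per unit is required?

At a buyer price of 127, quantity demanded is 681 − 4·127 = 173.
Sellers supply 173 only when they receive Ps with -1087 + 9·Ps = 173, i.e. Ps = 140.
s = Ps − Pb = 140 − 127 = 13.

Required subsidy s = €13 per unit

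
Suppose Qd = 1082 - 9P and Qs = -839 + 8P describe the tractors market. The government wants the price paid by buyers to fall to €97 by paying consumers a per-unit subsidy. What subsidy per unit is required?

At a buyer price of 97, quantity demanded is 1082 − 9·97 = 209.
Sellers supply 209 only when they receive Ps with -839 + 8·Ps = 209, i.e. Ps = 131.
s = Ps − Pb = 131 − 97 = 34.

Required subsidy s = €34 per unit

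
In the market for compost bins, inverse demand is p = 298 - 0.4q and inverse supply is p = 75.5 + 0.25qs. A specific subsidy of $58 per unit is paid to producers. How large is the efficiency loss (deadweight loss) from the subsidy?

Deadweight loss = 33640/13

Pre-subsidy: 298 - 0.4q = 75.5 + 0.25q gives q* = 4450/13 and p* = 2094/13.
With the subsidy, sellers receive ps = pb + 58 for each unit, where pb is the price buyers pay.
On the curves, pb = 298 - 0.4q and ps = 75.5 + 0.25q; the wedge ps − pb = 58 gives 75.5 + 0.25q − (298 - 0.4q) = 58, so q' = 5610/13.
Then pb = 298 − 0.4·(5610/13) = 1630/13 and ps = 75.5 + 0.25·(5610/13) = 2384/13.
The subsidy expands output by 5610/13 − 4450/13 = 1160/13 past the efficient level; on those units the gap between marginal cost and willingness to pay runs from 0 up to 58.
DWL = ½ × 58 × 1160/13 = 33640/13.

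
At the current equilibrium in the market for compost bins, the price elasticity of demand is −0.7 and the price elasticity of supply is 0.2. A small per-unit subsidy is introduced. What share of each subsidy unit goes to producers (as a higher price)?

Producer share = 7/9

For a small subsidy around the equilibrium, the benefit split depends on the relative slopes, which at a point are proportional to the elasticities.
Buyer share = εs/(εs + |εd|) = 0.2/(0.2 + 0.7) = 2/9; seller share = |εd|/(εs + |εd|) = 7/9.
So producers capture 7/9 of the subsidy.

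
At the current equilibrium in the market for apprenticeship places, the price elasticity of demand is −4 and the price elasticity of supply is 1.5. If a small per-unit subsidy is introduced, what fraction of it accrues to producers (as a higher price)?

For a small subsidy around the equilibrium, the benefit split depends on the relative slopes, which at a point are proportional to the elasticities.
Buyer share = εs/(εs + |εd|) = 1.5/(1.5 + 4) = 3/11; seller share = |εd|/(εs + |εd|) = 8/11.
So producers capture 8/11 of the subsidy.

Producer share = 8/11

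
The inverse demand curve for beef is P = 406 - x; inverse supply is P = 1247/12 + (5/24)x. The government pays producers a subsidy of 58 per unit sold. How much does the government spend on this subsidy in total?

Pre-subsidy: 406 - x = 1247/12 + (5/24)x gives x* = 250 and P* = 156.
With the subsidy, sellers receive Ps = Pb + 58 for each unit, where Pb is the price buyers pay.
On the curves, Pb = 406 - x and Ps = 1247/12 + (5/24)x; the wedge Ps − Pb = 58 gives 1247/12 + (5/24)x − (406 - x) = 58, so x' = 298.
Then Pb = 406 − 1·298 = 108 and Ps = 1247/12 + (5/24)·298 = 166.
Government outlay = subsidy × quantity = 58 × 298 = 17284.

Government cost = 17284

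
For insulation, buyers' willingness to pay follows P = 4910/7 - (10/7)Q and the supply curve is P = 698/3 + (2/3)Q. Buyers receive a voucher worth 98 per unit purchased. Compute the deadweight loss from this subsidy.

Pre-subsidy: 4910/7 - (10/7)Q = 698/3 + (2/3)Q gives Q* = 2461/11 and P* = 4200/11.
With the rebate, buyers effectively pay Pb = Ps − 98, where Ps is the price sellers receive.
On the curves, Pb = 4910/7 - (10/7)Q and Ps = 698/3 + (2/3)Q; the wedge Ps − Pb = 98 gives 698/3 + (2/3)Q − (4910/7 - (10/7)Q) = 98, so Q' = 270.5.
Then Pb = 4910/7 − (10/7)·270.5 = 315 and Ps = 698/3 + (2/3)·270.5 = 413.
The subsidy expands output by 270.5 − 2461/11 = 1029/22 past the efficient level; on those units the gap between marginal cost and willingness to pay runs from 0 up to 98.
DWL = ½ × 98 × 1029/22 = 50421/22.

Deadweight loss = 50421/22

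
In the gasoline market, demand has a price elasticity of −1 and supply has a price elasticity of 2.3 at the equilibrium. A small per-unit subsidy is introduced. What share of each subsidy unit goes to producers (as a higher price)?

Producer share = 10/33

For a small subsidy around the equilibrium, the benefit split depends on the relative slopes, which at a point are proportional to the elasticities.
Buyer share = εs/(εs + |εd|) = 2.3/(2.3 + 1) = 23/33; seller share = |εd|/(εs + |εd|) = 10/33.
So producers capture 10/33 of the subsidy.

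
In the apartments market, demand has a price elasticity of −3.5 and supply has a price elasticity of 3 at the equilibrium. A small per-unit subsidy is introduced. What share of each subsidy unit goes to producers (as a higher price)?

For a small subsidy around the equilibrium, the benefit split depends on the relative slopes, which at a point are proportional to the elasticities.
Buyer share = εs/(εs + |εd|) = 3/(3 + 3.5) = 6/13; seller share = |εd|/(εs + |εd|) = 7/13.
So producers capture 7/13 of the subsidy.

Producer share = 7/13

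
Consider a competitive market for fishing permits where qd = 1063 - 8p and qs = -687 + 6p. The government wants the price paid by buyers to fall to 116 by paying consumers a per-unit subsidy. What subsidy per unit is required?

Required subsidy s = 21 per unit

At a buyer price of 116, quantity demanded is 1063 − 8·116 = 135.
Sellers supply 135 only when they receive ps with -687 + 6·ps = 135, i.e. ps = 137.
s = ps − pb = 137 − 116 = 21.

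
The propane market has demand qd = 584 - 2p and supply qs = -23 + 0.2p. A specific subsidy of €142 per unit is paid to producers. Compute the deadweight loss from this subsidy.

Pre-subsidy: 584 - 2p = -23 + 0.2p gives p* = 3035/11, q* = 354/11.
With the subsidy, sellers receive ps = pb + 142 for each unit, where pb is the price buyers pay.
Supply in terms of pb becomes qs = -23 + 0.2(pb + 142) = 5.4 + 0.2pb. Setting this equal to demand: 584 - 2pb = 5.4 + 0.2pb, so pb = 263.
Sellers receive ps = 263 + 142 = 405; q' = 584 − 2·263 = 58.
The subsidy expands output by 58 − 354/11 = 284/11 past the efficient level; on those units the gap between marginal cost and willingness to pay runs from 0 up to 142.
DWL = ½ × 142 × 284/11 = 20164/11.

Deadweight loss = 20164/11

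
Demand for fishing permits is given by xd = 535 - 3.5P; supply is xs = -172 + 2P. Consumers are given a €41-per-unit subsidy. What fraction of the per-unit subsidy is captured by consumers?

Pre-subsidy: 535 - 3.5P = -172 + 2P gives P* = 1414/11, x* = 936/11.
With the rebate, buyers effectively pay Pb = Ps − 41, where Ps is the price sellers receive.
Demand in terms of Ps becomes xd = 535 − 3.5(Ps − 41) = 678.5 - 3.5Ps. Setting this equal to supply: 678.5 - 3.5Ps = -172 + 2Ps, so Ps = 1701/11.
Buyers pay Pb = 1701/11 − 41 = 1250/11; x' = -172 + 2·(1701/11) = 1510/11.
Buyers' price falls by P* − Pb = 1414/11 − 1250/11 = 164/11; sellers' price rises by Ps − P* = 1701/11 − 1414/11 = 287/11.
So consumers capture (164/11)/41 = 4/11 of each unit of subsidy.

Consumer share = 4/11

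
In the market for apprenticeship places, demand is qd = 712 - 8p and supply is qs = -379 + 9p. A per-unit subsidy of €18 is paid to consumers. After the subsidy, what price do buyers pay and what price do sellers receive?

Buyers pay 929/17; sellers receive 1235/17

Pre-subsidy: 712 - 8p = -379 + 9p gives p* = 1091/17, q* = 3376/17.
With the rebate, buyers effectively pay pb = ps − 18, where ps is the price sellers receive.
Demand in terms of ps becomes qd = 712 − 8(ps − 18) = 856 - 8ps. Setting this equal to supply: 856 - 8ps = -379 + 9ps, so ps = 1235/17.
Buyers pay pb = 1235/17 − 18 = 929/17; q' = -379 + 9·(1235/17) = 4672/17.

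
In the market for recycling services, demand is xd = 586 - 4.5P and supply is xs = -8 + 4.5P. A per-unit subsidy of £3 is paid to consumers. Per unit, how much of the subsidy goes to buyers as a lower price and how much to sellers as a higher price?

Pre-subsidy: 586 - 4.5P = -8 + 4.5P gives P* = 66, x* = 289.
With the rebate, buyers effectively pay Pb = Ps − 3, where Ps is the price sellers receive.
Demand in terms of Ps becomes xd = 586 − 4.5(Ps − 3) = 599.5 - 4.5Ps. Setting this equal to supply: 599.5 - 4.5Ps = -8 + 4.5Ps, so Ps = 67.5.
Buyers pay Pb = 67.5 − 3 = 64.5; x' = -8 + 4.5·67.5 = 295.75.
Buyers' price falls by P* − Pb = 66 − 64.5 = 1.5; sellers' price rises by Ps − P* = 67.5 − 66 = 1.5.

Buyers gain £1.5 per unit; sellers gain £1.5 per unit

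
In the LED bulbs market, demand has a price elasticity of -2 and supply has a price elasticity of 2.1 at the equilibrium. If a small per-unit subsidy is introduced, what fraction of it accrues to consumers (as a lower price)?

Consumer share = 21/41

For a small subsidy around the equilibrium, the benefit split depends on the relative slopes, which at a point are proportional to the elasticities.
Buyer share = εs/(εs + |εd|) = 2.1/(2.1 + 2) = 21/41; seller share = |εd|/(εs + |εd|) = 20/41.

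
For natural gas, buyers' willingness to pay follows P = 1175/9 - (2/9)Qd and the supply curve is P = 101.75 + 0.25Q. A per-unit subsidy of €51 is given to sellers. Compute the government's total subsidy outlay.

Government cost = €8619

Pre-subsidy: 1175/9 - (2/9)Q = 101.75 + 0.25Q gives Q* = 61 and P* = 117.
With the subsidy, sellers receive Ps = Pb + 51 for each unit, where Pb is the price buyers pay.
On the curves, Pb = 1175/9 - (2/9)Q and Ps = 101.75 + 0.25Q; the wedge Ps − Pb = 51 gives 101.75 + 0.25Q − (1175/9 - (2/9)Q) = 51, so Q' = 169.
Then Pb = 1175/9 − (2/9)·169 = 93 and Ps = 101.75 + 0.25·169 = 144.
Government outlay = subsidy × quantity = 51 × 169 = 8619.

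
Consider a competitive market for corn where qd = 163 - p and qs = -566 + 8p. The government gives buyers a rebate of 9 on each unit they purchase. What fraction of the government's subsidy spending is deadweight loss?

Pre-subsidy: 163 - p = -566 + 8p gives p* = 81, q* = 82.
With the rebate, buyers effectively pay pb = ps − 9, where ps is the price sellers receive.
Demand in terms of ps becomes qd = 163 − 1(ps − 9) = 172 - ps. Setting this equal to supply: 172 - ps = -566 + 8ps, so ps = 82.
Buyers pay pb = 82 − 9 = 73; q' = -566 + 8·82 = 90.
ΔCS = ½(82 + 90)(81 − 73) = 688; ΔPS = ½(82 + 90)(82 − 81) = 86.
Government spending = 9 × 90 = 810.
DWL = ½ × 9 × (90 − 82) = 36; fraction = 36 / 810 = 2/45.

DWL / government spending = 2/45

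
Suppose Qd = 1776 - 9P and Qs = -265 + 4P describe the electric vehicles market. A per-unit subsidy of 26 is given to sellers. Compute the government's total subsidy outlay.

Government cost = 11310

Pre-subsidy: 1776 - 9P = -265 + 4P gives P* = 157, Q* = 363.
With the subsidy, sellers receive Ps = Pb + 26 for each unit, where Pb is the price buyers pay.
Supply in terms of Pb becomes Qs = -265 + 4(Pb + 26) = -161 + 4Pb. Setting this equal to demand: 1776 - 9Pb = -161 + 4Pb, so Pb = 149.
Sellers receive Ps = 149 + 26 = 175; Q' = 1776 − 9·149 = 435.
Government outlay = subsidy × quantity = 26 × 435 = 11310.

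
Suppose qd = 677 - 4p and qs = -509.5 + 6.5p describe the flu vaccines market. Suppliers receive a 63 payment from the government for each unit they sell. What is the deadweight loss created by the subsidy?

Deadweight loss = 4914

Pre-subsidy: 677 - 4p = -509.5 + 6.5p gives p* = 113, q* = 225.
With the subsidy, sellers receive ps = pb + 63 for each unit, where pb is the price buyers pay.
Supply in terms of pb becomes qs = -509.5 + 6.5(pb + 63) = -100 + 6.5pb. Setting this equal to demand: 677 - 4pb = -100 + 6.5pb, so pb = 74.
Sellers receive ps = 74 + 63 = 137; q' = 677 − 4·74 = 381.
The subsidy expands output by 381 − 225 = 156 past the efficient level; on those units the gap between marginal cost and willingness to pay runs from 0 up to 63.
DWL = ½ × 63 × 156 = 4914.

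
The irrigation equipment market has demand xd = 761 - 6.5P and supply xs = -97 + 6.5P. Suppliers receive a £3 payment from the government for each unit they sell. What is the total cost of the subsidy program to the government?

Government cost = £1025.25

Pre-subsidy: 761 - 6.5P = -97 + 6.5P gives P* = 66, x* = 332.
With the subsidy, sellers receive Ps = Pb + 3 for each unit, where Pb is the price buyers pay.
Supply in terms of Pb becomes xs = -97 + 6.5(Pb + 3) = -77.5 + 6.5Pb. Setting this equal to demand: 761 - 6.5Pb = -77.5 + 6.5Pb, so Pb = 64.5.
Sellers receive Ps = 64.5 + 3 = 67.5; x' = 761 − 6.5·64.5 = 341.75.
Government outlay = subsidy × quantity = 3 × 341.75 = 1025.25.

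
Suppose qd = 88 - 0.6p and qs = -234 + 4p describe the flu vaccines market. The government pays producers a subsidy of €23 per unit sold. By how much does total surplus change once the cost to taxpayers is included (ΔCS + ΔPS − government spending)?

Net change in total surplus = -€138

Pre-subsidy: 88 - 0.6p = -234 + 4p gives p* = 70, q* = 46.
With the subsidy, sellers receive ps = pb + 23 for each unit, where pb is the price buyers pay.
Supply in terms of pb becomes qs = -234 + 4(pb + 23) = -142 + 4pb. Setting this equal to demand: 88 - 0.6pb = -142 + 4pb, so pb = 50.
Sellers receive ps = 50 + 23 = 73; q' = 88 − 0.6·50 = 58.
ΔCS = ½(46 + 58)(70 − 50) = 1040; ΔPS = ½(46 + 58)(73 − 70) = 156.
Government spending = 23 × 58 = 1334.
Net change = 1040 + 156 − 1334 = -138. The loss equals the DWL triangle ½·23·12.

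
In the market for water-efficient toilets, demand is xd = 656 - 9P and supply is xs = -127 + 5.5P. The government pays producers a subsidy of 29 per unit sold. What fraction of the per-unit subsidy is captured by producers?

Producer share = 18/29

Pre-subsidy: 656 - 9P = -127 + 5.5P gives P* = 54, x* = 170.
With the subsidy, sellers receive Ps = Pb + 29 for each unit, where Pb is the price buyers pay.
Supply in terms of Pb becomes xs = -127 + 5.5(Pb + 29) = 32.5 + 5.5Pb. Setting this equal to demand: 656 - 9Pb = 32.5 + 5.5Pb, so Pb = 43.
Sellers receive Ps = 43 + 29 = 72; x' = 656 − 9·43 = 269.
Buyers' price falls by P* − Pb = 54 − 43 = 11; sellers' price rises by Ps − P* = 72 − 54 = 18.
So producers capture 18/29 = 18/29 of each unit of subsidy.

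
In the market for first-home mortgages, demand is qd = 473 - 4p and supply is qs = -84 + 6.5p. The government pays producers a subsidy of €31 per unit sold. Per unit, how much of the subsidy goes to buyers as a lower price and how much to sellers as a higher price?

Pre-subsidy: 473 - 4p = -84 + 6.5p gives p* = 1114/21, q* = 5477/21.
With the subsidy, sellers receive ps = pb + 31 for each unit, where pb is the price buyers pay.
Supply in terms of pb becomes qs = -84 + 6.5(pb + 31) = 117.5 + 6.5pb. Setting this equal to demand: 473 - 4pb = 117.5 + 6.5pb, so pb = 237/7.
Sellers receive ps = 237/7 + 31 = 454/7; q' = 473 − 4·(237/7) = 2363/7.
Buyers' price falls by p* − pb = 1114/21 − 237/7 = 403/21; sellers' price rises by ps − p* = 454/7 − 1114/21 = 248/21.

Buyers gain 403/21 per unit; sellers gain 248/21 per unit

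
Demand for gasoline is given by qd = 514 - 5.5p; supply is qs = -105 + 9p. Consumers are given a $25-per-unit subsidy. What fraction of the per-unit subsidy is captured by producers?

Pre-subsidy: 514 - 5.5p = -105 + 9p gives p* = 1238/29, q* = 8097/29.
With the rebate, buyers effectively pay pb = ps − 25, where ps is the price sellers receive.
Demand in terms of ps becomes qd = 514 − 5.5(ps − 25) = 651.5 - 5.5ps. Setting this equal to supply: 651.5 - 5.5ps = -105 + 9ps, so ps = 1513/29.
Buyers pay pb = 1513/29 − 25 = 788/29; q' = -105 + 9·(1513/29) = 10572/29.
Buyers' price falls by p* − pb = 1238/29 − 788/29 = 450/29; sellers' price rises by ps − p* = 1513/29 − 1238/29 = 275/29.
So producers capture (275/29)/25 = 11/29 of each unit of subsidy.

Producer share = 11/29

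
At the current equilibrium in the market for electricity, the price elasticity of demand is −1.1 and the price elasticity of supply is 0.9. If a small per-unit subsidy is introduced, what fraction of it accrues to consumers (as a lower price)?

For a small subsidy around the equilibrium, the benefit split depends on the relative slopes, which at a point are proportional to the elasticities.
Buyer share = εs/(εs + |εd|) = 0.9/(0.9 + 1.1) = 0.45; seller share = |εd|/(εs + |εd|) = 0.55.

Consumer share = 0.45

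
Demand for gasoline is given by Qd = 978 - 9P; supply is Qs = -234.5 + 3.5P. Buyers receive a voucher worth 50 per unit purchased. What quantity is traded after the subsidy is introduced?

Pre-subsidy: 978 - 9P = -234.5 + 3.5P gives P* = 97, Q* = 105.
With the rebate, buyers effectively pay Pb = Ps − 50, where Ps is the price sellers receive.
Demand in terms of Ps becomes Qd = 978 − 9(Ps − 50) = 1428 - 9Ps. Setting this equal to supply: 1428 - 9Ps = -234.5 + 3.5Ps, so Ps = 133.
Buyers pay Pb = 133 − 50 = 83; Q' = -234.5 + 3.5·133 = 231.

Q' = 231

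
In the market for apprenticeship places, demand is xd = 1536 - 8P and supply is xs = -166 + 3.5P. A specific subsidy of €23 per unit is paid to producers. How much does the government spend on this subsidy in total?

Pre-subsidy: 1536 - 8P = -166 + 3.5P gives P* = 148, x* = 352.
With the subsidy, sellers receive Ps = Pb + 23 for each unit, where Pb is the price buyers pay.
Supply in terms of Pb becomes xs = -166 + 3.5(Pb + 23) = -85.5 + 3.5Pb. Setting this equal to demand: 1536 - 8Pb = -85.5 + 3.5Pb, so Pb = 141.
Sellers receive Ps = 141 + 23 = 164; x' = 1536 − 8·141 = 408.
Government outlay = subsidy × quantity = 23 × 408 = 9384.

Government cost = €9384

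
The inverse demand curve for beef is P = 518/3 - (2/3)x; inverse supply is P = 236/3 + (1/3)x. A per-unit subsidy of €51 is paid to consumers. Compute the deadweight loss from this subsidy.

Deadweight loss = €1300.5

Pre-subsidy: 518/3 - (2/3)x = 236/3 + (1/3)x gives x* = 94 and P* = 110.
With the rebate, buyers effectively pay Pb = Ps − 51, where Ps is the price sellers receive.
On the curves, Pb = 518/3 - (2/3)x and Ps = 236/3 + (1/3)x; the wedge Ps − Pb = 51 gives 236/3 + (1/3)x − (518/3 - (2/3)x) = 51, so x' = 145.
Then Pb = 518/3 − (2/3)·145 = 76 and Ps = 236/3 + (1/3)·145 = 127.
The subsidy expands output by 145 − 94 = 51 past the efficient level; on those units the gap between marginal cost and willingness to pay runs from 0 up to 51.
DWL = ½ × 51 × 51 = 1300.5.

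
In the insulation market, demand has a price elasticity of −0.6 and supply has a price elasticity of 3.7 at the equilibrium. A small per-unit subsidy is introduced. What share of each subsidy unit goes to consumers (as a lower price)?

For a small subsidy around the equilibrium, the benefit split depends on the relative slopes, which at a point are proportional to the elasticities.
Buyer share = εs/(εs + |εd|) = 3.7/(3.7 + 0.6) = 37/43; seller share = |εd|/(εs + |εd|) = 6/43.

Consumer share = 37/43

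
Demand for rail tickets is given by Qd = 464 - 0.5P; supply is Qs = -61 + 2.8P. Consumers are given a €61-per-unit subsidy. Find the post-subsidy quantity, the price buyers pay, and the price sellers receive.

Q' = 1231/3; buyers pay 322/3; sellers receive 505/3

Pre-subsidy: 464 - 0.5P = -61 + 2.8P gives P* = 1750/11, Q* = 4229/11.
With the rebate, buyers effectively pay Pb = Ps − 61, where Ps is the price sellers receive.
Demand in terms of Ps becomes Qd = 464 − 0.5(Ps − 61) = 494.5 - 0.5Ps. Setting this equal to supply: 494.5 - 0.5Ps = -61 + 2.8Ps, so Ps = 505/3.
Buyers pay Pb = 505/3 − 61 = 322/3; Q' = -61 + 2.8·(505/3) = 1231/3.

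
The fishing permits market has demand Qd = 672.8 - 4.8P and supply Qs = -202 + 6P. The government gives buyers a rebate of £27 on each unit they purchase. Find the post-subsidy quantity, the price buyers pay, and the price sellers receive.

Q' = 356; buyers pay £66; sellers receive £93

Pre-subsidy: 672.8 - 4.8P = -202 + 6P gives P* = 81, Q* = 284.
With the rebate, buyers effectively pay Pb = Ps − 27, where Ps is the price sellers receive.
Demand in terms of Ps becomes Qd = 672.8 − 4.8(Ps − 27) = 802.4 - 4.8Ps. Setting this equal to supply: 802.4 - 4.8Ps = -202 + 6Ps, so Ps = 93.
Buyers pay Pb = 93 − 27 = 66; Q' = -202 + 6·93 = 356.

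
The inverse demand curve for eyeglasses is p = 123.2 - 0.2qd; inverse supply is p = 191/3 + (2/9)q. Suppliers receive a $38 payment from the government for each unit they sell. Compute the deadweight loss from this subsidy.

Pre-subsidy: 123.2 - 0.2q = 191/3 + (2/9)q gives q* = 141 and p* = 95.
With the subsidy, sellers receive ps = pb + 38 for each unit, where pb is the price buyers pay.
On the curves, pb = 123.2 - 0.2q and ps = 191/3 + (2/9)q; the wedge ps − pb = 38 gives 191/3 + (2/9)q − (123.2 - 0.2q) = 38, so q' = 231.
Then pb = 123.2 − 0.2·231 = 77 and ps = 191/3 + (2/9)·231 = 115.
The subsidy expands output by 231 − 141 = 90 past the efficient level; on those units the gap between marginal cost and willingness to pay runs from 0 up to 38.
DWL = ½ × 38 × 90 = 1710.

Deadweight loss = $1710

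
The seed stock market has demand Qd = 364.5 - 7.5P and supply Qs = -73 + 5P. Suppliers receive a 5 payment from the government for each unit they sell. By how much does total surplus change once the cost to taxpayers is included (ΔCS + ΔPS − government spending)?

Net change in total surplus = -37.5

Pre-subsidy: 364.5 - 7.5P = -73 + 5P gives P* = 35, Q* = 102.
With the subsidy, sellers receive Ps = Pb + 5 for each unit, where Pb is the price buyers pay.
Supply in terms of Pb becomes Qs = -73 + 5(Pb + 5) = -48 + 5Pb. Setting this equal to demand: 364.5 - 7.5Pb = -48 + 5Pb, so Pb = 33.
Sellers receive Ps = 33 + 5 = 38; Q' = 364.5 − 7.5·33 = 117.
ΔCS = ½(102 + 117)(35 − 33) = 219; ΔPS = ½(102 + 117)(38 − 35) = 328.5.
Government spending = 5 × 117 = 585.
Net change = 219 + 328.5 − 585 = -37.5. The loss equals the DWL triangle ½·5·15.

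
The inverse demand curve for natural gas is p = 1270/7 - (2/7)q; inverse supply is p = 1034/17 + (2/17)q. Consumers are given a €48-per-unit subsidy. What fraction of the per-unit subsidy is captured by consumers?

Consumer share = 17/24

Pre-subsidy: 1270/7 - (2/7)q = 1034/17 + (2/17)q gives q* = 299 and p* = 96.
With the rebate, buyers effectively pay pb = ps − 48, where ps is the price sellers receive.
On the curves, pb = 1270/7 - (2/7)q and ps = 1034/17 + (2/17)q; the wedge ps − pb = 48 gives 1034/17 + (2/17)q − (1270/7 - (2/7)q) = 48, so q' = 418.
Then pb = 1270/7 − (2/7)·418 = 62 and ps = 1034/17 + (2/17)·418 = 110.
Buyers' price falls by p* − pb = 96 − 62 = 34; sellers' price rises by ps − p* = 110 − 96 = 14.
So consumers capture 34/48 = 17/24 of each unit of subsidy.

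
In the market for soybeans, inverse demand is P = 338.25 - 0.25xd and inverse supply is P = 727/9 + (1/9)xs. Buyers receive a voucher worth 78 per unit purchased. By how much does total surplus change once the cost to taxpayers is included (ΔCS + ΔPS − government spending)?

Pre-subsidy: 338.25 - 0.25x = 727/9 + (1/9)x gives x* = 713 and P* = 160.
With the rebate, buyers effectively pay Pb = Ps − 78, where Ps is the price sellers receive.
On the curves, Pb = 338.25 - 0.25x and Ps = 727/9 + (1/9)x; the wedge Ps − Pb = 78 gives 727/9 + (1/9)x − (338.25 - 0.25x) = 78, so x' = 929.
Then Pb = 338.25 − 0.25·929 = 106 and Ps = 727/9 + (1/9)·929 = 184.
ΔCS = ½(713 + 929)(160 − 106) = 44334; ΔPS = ½(713 + 929)(184 − 160) = 19704.
Government spending = 78 × 929 = 72462.
Net change = 44334 + 19704 − 72462 = -8424. The loss equals the DWL triangle ½·78·216.

Net change in total surplus = -8424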